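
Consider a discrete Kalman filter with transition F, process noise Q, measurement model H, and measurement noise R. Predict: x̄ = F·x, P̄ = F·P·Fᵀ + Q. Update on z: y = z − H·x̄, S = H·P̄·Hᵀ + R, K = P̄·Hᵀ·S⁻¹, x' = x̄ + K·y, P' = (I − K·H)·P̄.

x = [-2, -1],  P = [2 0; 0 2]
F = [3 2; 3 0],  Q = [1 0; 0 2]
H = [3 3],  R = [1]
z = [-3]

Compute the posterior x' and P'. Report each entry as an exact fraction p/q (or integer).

x̄ = F·x = [-8, -6]
P̄ = F·P·Fᵀ + Q = [27 18; 18 20]
y = z − H·x̄ = [39]
S = H·P̄·Hᵀ + R = [748]
K = P̄·Hᵀ·S⁻¹ = [135/748; 57/374]
x' = x̄ + K·y = [-719/748, -21/374]
P' = (I − K·H)·P̄ = [1971/748 -963/374; -963/374 491/187]

x' = [-719/748, -21/374]
P' = [1971/748 -963/374; -963/374 491/187]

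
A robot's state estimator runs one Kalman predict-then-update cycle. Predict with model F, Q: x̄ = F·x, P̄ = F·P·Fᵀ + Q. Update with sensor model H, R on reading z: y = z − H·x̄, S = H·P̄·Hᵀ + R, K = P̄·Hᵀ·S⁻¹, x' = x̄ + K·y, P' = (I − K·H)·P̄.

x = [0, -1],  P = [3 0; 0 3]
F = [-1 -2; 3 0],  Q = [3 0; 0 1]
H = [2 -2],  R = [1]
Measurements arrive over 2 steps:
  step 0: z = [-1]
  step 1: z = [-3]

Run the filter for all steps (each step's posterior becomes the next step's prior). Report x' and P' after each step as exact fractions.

step 0: x' = [244/257, 370/257], P' = [1710/257 1683/257; 1683/257 1720/257]
step 1: x' = [-304926/249041, 5382/19157], P' = [326057/249041 22672/19157; 22672/19157 25047/19157]

step 0: x̄ = F·x = [2, 0]
step 0: P̄ = F·P·Fᵀ + Q = [18 -9; -9 28]
step 0: y = z − H·x̄ = [-5]
step 0: S = H·P̄·Hᵀ + R = [257]
step 0: K = P̄·Hᵀ·S⁻¹ = [54/257; -74/257]
step 0: x' = x̄ + K·y = [244/257, 370/257]
step 0: P' = (I − K·H)·P̄ = [1710/257 1683/257; 1683/257 1720/257]
step 1: x̄ = F·x = [-984/257, 732/257]
step 1: P̄ = F·P·Fᵀ + Q = [16093/257 -15228/257; -15228/257 15647/257]
step 1: y = z − H·x̄ = [2661/257]
step 1: S = H·P̄·Hᵀ + R = [249041/257]
step 1: K = P̄·Hᵀ·S⁻¹ = [62642/249041; -4750/19157]
step 1: x' = x̄ + K·y = [-304926/249041, 5382/19157]
step 1: P' = (I − K·H)·P̄ = [326057/249041 22672/19157; 22672/19157 25047/19157]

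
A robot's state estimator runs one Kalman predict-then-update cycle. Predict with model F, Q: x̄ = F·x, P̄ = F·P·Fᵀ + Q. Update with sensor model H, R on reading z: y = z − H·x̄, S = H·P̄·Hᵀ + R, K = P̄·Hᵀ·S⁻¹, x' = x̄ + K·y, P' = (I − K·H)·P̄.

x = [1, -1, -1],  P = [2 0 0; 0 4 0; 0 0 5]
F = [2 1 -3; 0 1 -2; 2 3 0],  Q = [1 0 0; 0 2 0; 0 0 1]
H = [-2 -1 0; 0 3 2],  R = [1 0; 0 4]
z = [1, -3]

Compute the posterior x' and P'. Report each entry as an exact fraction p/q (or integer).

x̄ = F·x = [4, 1, -1]
P̄ = F·P·Fᵀ + Q = [58 34 20; 34 26 12; 20 12 45]
y = z − H·x̄ = [10, -4]
S = H·P̄·Hᵀ + R = [395 -386; -386 562]
K = P̄·Hᵀ·S⁻¹ = [-14744/36497 -905/36497; -6728/36497 2003/36497; 9706/36497 14849/36497]
x' = x̄ + K·y = [2168/36497, -38795/36497, 1167/36497]
P' = (I − K·H)·P̄ = [33736/36497 -52728/36497 77282/36497; -52728/36497 112184/36497 -164270/36497; 77282/36497 -164270/36497 276103/36497]

x' = [2168/36497, -38795/36497, 1167/36497]
P' = [33736/36497 -52728/36497 77282/36497; -52728/36497 112184/36497 -164270/36497; 77282/36497 -164270/36497 276103/36497]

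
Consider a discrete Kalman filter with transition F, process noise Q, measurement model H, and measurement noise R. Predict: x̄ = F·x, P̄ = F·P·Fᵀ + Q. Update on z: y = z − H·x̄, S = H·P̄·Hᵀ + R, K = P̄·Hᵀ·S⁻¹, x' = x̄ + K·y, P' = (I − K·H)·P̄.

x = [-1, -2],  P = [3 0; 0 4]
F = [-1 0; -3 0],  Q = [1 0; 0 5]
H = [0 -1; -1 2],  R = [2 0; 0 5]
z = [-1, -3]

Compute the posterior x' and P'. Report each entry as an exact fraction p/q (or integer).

x' = [283/409, -67/409]
P' = [651/409 278/409; 278/409 414/409]

x̄ = F·x = [1, 3]
P̄ = F·P·Fᵀ + Q = [4 9; 9 32]
y = z − H·x̄ = [2, -8]
S = H·P̄·Hᵀ + R = [34 -55; -55 101]
K = P̄·Hᵀ·S⁻¹ = [-139/409 -19/409; -207/409 110/409]
x' = x̄ + K·y = [283/409, -67/409]
P' = (I − K·H)·P̄ = [651/409 278/409; 278/409 414/409]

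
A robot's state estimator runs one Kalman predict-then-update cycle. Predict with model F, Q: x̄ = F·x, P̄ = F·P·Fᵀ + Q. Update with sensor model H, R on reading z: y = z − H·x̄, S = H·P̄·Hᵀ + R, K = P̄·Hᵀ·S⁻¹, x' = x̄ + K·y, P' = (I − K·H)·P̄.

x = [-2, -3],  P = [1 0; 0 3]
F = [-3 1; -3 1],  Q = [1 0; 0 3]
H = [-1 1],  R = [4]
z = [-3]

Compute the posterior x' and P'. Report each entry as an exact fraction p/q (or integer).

x' = [27/8, 15/8]
P' = [103/8 99/8; 99/8 111/8]

x̄ = F·x = [3, 3]
P̄ = F·P·Fᵀ + Q = [13 12; 12 15]
y = z − H·x̄ = [-3]
S = H·P̄·Hᵀ + R = [8]
K = P̄·Hᵀ·S⁻¹ = [-1/8; 3/8]
x' = x̄ + K·y = [27/8, 15/8]
P' = (I − K·H)·P̄ = [103/8 99/8; 99/8 111/8]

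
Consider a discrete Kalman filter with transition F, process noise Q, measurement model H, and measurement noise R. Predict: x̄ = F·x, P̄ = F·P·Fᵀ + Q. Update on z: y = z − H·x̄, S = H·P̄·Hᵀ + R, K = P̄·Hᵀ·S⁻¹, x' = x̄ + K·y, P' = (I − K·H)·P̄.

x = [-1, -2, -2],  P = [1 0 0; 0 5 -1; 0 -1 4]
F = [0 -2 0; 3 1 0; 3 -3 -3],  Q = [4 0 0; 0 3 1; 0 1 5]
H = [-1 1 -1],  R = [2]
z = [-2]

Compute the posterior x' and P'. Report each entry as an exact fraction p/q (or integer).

x' = [-5/6, -31/12, 5/12]
P' = [311/48 -119/96 -683/96; -119/96 2423/192 2603/192; -683/96 2603/192 4175/192]

x̄ = F·x = [4, -5, 9]
P̄ = F·P·Fᵀ + Q = [24 -10 24; -10 17 -2; 24 -2 77]
y = z − H·x̄ = [16]
S = H·P̄·Hᵀ + R = [192]
K = P̄·Hᵀ·S⁻¹ = [-29/96; 29/192; -103/192]
x' = x̄ + K·y = [-5/6, -31/12, 5/12]
P' = (I − K·H)·P̄ = [311/48 -119/96 -683/96; -119/96 2423/192 2603/192; -683/96 2603/192 4175/192]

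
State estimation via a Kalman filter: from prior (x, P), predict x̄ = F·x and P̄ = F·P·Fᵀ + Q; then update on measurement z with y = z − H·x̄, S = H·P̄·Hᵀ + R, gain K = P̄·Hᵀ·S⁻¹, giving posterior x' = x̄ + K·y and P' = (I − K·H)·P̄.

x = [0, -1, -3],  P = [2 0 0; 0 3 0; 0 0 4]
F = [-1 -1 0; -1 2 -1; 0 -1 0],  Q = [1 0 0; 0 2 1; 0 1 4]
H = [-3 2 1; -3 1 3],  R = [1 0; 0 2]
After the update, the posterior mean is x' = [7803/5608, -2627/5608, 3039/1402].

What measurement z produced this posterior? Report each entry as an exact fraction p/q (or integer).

z = [-3, 2]

x̄ = F·x = [1, 1, 1]
P̄ = F·P·Fᵀ + Q = [6 -4 3; -4 20 -5; 3 -5 7]
S = H·P̄·Hᵀ + R = [152 80; 80 79]
K = P̄·Hᵀ·S⁻¹ = [-777/5608 -17/701; 2353/5608 -147/701; -377/1402 253/701]
x' − x̄ = [2195/5608, -8235/5608, 1637/1402] = K·y
y = (KᵀK)⁻¹·Kᵀ·(x' − x̄) = [-3, 1]
z = y + H·x̄ = [-3, 1] + [0, 1] = [-3, 2]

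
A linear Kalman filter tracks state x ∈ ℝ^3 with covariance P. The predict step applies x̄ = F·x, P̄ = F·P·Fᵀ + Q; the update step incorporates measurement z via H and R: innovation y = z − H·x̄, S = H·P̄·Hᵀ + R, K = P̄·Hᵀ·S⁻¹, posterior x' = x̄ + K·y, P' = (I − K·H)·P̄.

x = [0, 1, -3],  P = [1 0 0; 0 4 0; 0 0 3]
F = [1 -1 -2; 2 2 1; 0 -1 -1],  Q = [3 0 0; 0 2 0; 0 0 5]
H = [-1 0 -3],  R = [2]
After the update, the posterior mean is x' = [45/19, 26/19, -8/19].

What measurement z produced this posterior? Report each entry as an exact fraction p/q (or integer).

z = [-1]

x̄ = F·x = [5, -1, 2]
P̄ = F·P·Fᵀ + Q = [20 -12 10; -12 25 -11; 10 -11 12]
S = H·P̄·Hᵀ + R = [190]
K = P̄·Hᵀ·S⁻¹ = [-5/19; 9/38; -23/95]
x' − x̄ = [-50/19, 45/19, -46/19] = K·y
y = (KᵀK)⁻¹·Kᵀ·(x' − x̄) = [10]
z = y + H·x̄ = [10] + [-11] = [-1]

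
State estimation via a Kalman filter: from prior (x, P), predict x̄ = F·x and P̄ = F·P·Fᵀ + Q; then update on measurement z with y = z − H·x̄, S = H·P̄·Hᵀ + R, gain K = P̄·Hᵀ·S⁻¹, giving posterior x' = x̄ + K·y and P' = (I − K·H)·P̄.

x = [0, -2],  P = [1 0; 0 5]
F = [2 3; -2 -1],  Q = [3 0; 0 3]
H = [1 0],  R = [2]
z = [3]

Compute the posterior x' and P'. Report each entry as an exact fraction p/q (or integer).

x̄ = F·x = [-6, 2]
P̄ = F·P·Fᵀ + Q = [52 -19; -19 12]
y = z − H·x̄ = [9]
S = H·P̄·Hᵀ + R = [54]
K = P̄·Hᵀ·S⁻¹ = [26/27; -19/54]
x' = x̄ + K·y = [8/3, -7/6]
P' = (I − K·H)·P̄ = [52/27 -19/27; -19/27 287/54]

x' = [8/3, -7/6]
P' = [52/27 -19/27; -19/27 287/54]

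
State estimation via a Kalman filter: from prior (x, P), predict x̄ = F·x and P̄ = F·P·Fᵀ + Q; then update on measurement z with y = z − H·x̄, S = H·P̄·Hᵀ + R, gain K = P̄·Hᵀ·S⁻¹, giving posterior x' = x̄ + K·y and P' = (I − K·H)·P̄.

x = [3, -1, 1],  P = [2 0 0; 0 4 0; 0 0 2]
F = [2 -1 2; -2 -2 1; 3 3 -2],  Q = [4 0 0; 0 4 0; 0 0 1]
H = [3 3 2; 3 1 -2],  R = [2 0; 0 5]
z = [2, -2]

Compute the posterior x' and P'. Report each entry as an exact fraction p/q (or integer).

x̄ = F·x = [9, -3, 4]
P̄ = F·P·Fᵀ + Q = [24 4 -8; 4 30 -40; -8 -40 63]
y = z − H·x̄ = [-24, -18]
S = H·P̄·Hᵀ + R = [236 262; 262 783]
K = P̄·Hᵀ·S⁻¹ = [7285/29036 487/14518; -7369/58072 5757/29036; 2549/8296 -1433/4148]
x' = x̄ + K·y = [1014/427, -3009/854, 347/122]
P' = (I − K·H)·P̄ = [27969/7259 -81477/14518 5993/2074; -81477/14518 249785/29036 -19133/4148; 5993/2074 -19133/4148 11995/4148]

x' = [1014/427, -3009/854, 347/122]
P' = [27969/7259 -81477/14518 5993/2074; -81477/14518 249785/29036 -19133/4148; 5993/2074 -19133/4148 11995/4148]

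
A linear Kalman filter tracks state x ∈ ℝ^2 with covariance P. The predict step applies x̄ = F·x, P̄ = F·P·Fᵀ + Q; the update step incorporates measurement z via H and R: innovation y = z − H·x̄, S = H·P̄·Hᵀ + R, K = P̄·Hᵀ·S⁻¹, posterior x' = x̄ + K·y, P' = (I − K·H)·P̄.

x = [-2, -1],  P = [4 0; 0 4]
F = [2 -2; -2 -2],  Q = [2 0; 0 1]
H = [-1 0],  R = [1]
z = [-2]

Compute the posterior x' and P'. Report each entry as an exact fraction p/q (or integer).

x' = [66/35, 6]
P' = [34/35 0; 0 33]

x̄ = F·x = [-2, 6]
P̄ = F·P·Fᵀ + Q = [34 0; 0 33]
y = z − H·x̄ = [-4]
S = H·P̄·Hᵀ + R = [35]
K = P̄·Hᵀ·S⁻¹ = [-34/35; 0]
x' = x̄ + K·y = [66/35, 6]
P' = (I − K·H)·P̄ = [34/35 0; 0 33]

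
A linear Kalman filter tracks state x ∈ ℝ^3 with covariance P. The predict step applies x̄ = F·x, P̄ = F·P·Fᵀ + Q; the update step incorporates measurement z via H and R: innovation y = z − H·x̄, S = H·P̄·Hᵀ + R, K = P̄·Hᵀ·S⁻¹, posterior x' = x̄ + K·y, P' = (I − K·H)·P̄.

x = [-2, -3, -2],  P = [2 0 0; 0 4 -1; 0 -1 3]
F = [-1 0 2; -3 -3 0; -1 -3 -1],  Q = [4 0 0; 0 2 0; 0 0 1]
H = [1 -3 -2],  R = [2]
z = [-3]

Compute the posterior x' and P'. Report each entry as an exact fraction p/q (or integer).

x' = [-83/24, -45/88, 29/48]
P' = [421/24 57/8 -91/48; 57/8 365/88 -39/16; -91/48 -39/16 277/96]

x̄ = F·x = [-2, 15, 13]
P̄ = F·P·Fᵀ + Q = [18 12 2; 12 56 39; 2 39 36]
y = z − H·x̄ = [70]
S = H·P̄·Hᵀ + R = [1056]
K = P̄·Hᵀ·S⁻¹ = [-1/48; -39/176; -17/96]
x' = x̄ + K·y = [-83/24, -45/88, 29/48]
P' = (I − K·H)·P̄ = [421/24 57/8 -91/48; 57/8 365/88 -39/16; -91/48 -39/16 277/96]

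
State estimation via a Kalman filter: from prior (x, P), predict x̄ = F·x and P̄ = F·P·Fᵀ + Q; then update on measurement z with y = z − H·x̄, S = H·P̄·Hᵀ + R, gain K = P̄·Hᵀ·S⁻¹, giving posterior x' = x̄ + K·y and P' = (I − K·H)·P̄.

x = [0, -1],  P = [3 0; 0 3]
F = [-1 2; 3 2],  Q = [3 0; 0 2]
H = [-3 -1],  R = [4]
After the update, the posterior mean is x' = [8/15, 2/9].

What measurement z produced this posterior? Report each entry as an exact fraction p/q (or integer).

x̄ = F·x = [-2, -2]
P̄ = F·P·Fᵀ + Q = [18 3; 3 41]
S = H·P̄·Hᵀ + R = [225]
K = P̄·Hᵀ·S⁻¹ = [-19/75; -2/9]
x' − x̄ = [38/15, 20/9] = K·y
y = (KᵀK)⁻¹·Kᵀ·(x' − x̄) = [-10]
z = y + H·x̄ = [-10] + [8] = [-2]

z = [-2]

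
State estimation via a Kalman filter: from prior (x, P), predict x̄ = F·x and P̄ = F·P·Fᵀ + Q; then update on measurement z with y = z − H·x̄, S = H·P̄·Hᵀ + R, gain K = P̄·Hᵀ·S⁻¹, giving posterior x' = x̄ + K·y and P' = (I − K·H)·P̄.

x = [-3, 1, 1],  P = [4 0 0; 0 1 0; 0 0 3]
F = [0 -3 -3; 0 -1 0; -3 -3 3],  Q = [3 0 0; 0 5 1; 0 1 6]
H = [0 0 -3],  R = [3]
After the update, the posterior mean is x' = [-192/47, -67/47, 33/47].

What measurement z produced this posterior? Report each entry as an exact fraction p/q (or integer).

z = [-2]

x̄ = F·x = [-6, -1, 9]
P̄ = F·P·Fᵀ + Q = [39 3 -18; 3 6 4; -18 4 78]
S = H·P̄·Hᵀ + R = [705]
K = P̄·Hᵀ·S⁻¹ = [18/235; -4/235; -78/235]
x' − x̄ = [90/47, -20/47, -390/47] = K·y
y = (KᵀK)⁻¹·Kᵀ·(x' − x̄) = [25]
z = y + H·x̄ = [25] + [-27] = [-2]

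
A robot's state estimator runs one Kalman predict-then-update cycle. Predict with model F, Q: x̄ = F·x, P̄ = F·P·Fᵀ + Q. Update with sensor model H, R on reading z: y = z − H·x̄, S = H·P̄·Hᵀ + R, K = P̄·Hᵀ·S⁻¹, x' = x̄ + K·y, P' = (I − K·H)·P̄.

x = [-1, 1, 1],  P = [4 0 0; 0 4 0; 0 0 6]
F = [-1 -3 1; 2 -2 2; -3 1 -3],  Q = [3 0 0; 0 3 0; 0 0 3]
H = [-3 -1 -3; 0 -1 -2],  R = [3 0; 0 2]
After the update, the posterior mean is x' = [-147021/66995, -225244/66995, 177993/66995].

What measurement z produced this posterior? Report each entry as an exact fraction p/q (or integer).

x̄ = F·x = [-1, -2, 1]
P̄ = F·P·Fᵀ + Q = [49 28 -18; 28 59 -68; -18 -68 97]
S = H·P̄·Hᵀ + R = [812 277; 277 177]
K = P̄·Hᵀ·S⁻¹ = [-23633/66995 40013/66995; -10532/66995 45627/66995; 4989/66995 -55499/66995]
x' − x̄ = [-80026/66995, -91254/66995, 110998/66995] = K·y
y = (KᵀK)⁻¹·Kᵀ·(x' − x̄) = [0, -2]
z = y + H·x̄ = [0, -2] + [2, 0] = [2, -2]

z = [2, -2]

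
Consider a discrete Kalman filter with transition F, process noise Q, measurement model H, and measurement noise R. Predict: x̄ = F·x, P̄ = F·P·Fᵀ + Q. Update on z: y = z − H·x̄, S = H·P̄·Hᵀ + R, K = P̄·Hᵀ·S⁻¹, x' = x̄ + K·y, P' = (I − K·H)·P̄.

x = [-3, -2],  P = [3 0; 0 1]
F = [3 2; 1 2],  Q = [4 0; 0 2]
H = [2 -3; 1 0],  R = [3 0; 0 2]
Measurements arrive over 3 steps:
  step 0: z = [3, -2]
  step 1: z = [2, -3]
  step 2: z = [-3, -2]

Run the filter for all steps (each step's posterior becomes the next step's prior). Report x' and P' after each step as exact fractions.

step 0: x' = [-822/311, -868/311], P' = [2838/1555 366/311; 366/311 332/311]
step 1: x' = [-3776941/1066994, -3256047/1066994], P' = [999237/533497 650487/533497; 650487/533497 585175/533497]
step 2: x' = [-2153612073/750806893, -811839041/750806893], P' = [1408544274/750806893 917188698/750806893; 917188698/750806893 824826892/750806893]

step 0: x̄ = F·x = [-13, -7]
step 0: P̄ = F·P·Fᵀ + Q = [35 13; 13 9]
step 0: y = z − H·x̄ = [8, 11]
step 0: S = H·P̄·Hᵀ + R = [68 31; 31 37]
step 0: K = P̄·Hᵀ·S⁻¹ = [62/1555 1419/1555; -88/311 183/311]
step 0: x' = x̄ + K·y = [-822/311, -868/311]
step 0: P' = (I − K·H)·P̄ = [2838/1555 366/311; 366/311 332/311]
step 1: x̄ = F·x = [-4202/311, -2558/311]
step 1: P̄ = F·P·Fᵀ + Q = [60362/1555 29794/1555; 29794/1555 19908/1555]
step 1: y = z − H·x̄ = [1352/311, 3269/311]
step 1: S = H·P̄·Hᵀ + R = [67757/1555 31342/1555; 31342/1555 63472/1555]
step 1: K = P̄·Hᵀ·S⁻¹ = [15671/533497 999237/1066994; -151517/533497 650487/1066994]
step 1: x' = x̄ + K·y = [-3776941/1066994, -3256047/1066994]
step 1: P' = (I − K·H)·P̄ = [999237/533497 650487/533497; 650487/533497 585175/533497]
step 2: x̄ = F·x = [-17842917/1066994, -10289035/1066994]
step 2: P̄ = F·P·Fᵀ + Q = [21273665/533497 10542307/533497; 10542307/533497 7008879/533497]
step 2: y = z − H·x̄ = [1617747/1066994, 15708929/1066994]
step 2: S = H·P̄·Hᵀ + R = [23267378/533497 10920409/533497; 10920409/533497 22340659/533497]
step 2: K = P̄·Hᵀ·S⁻¹ = [21840818/750806893 704272137/750806893; -213367760/750806893 458594349/750806893]
step 2: x' = x̄ + K·y = [-2153612073/750806893, -811839041/750806893]
step 2: P' = (I − K·H)·P̄ = [1408544274/750806893 917188698/750806893; 917188698/750806893 824826892/750806893]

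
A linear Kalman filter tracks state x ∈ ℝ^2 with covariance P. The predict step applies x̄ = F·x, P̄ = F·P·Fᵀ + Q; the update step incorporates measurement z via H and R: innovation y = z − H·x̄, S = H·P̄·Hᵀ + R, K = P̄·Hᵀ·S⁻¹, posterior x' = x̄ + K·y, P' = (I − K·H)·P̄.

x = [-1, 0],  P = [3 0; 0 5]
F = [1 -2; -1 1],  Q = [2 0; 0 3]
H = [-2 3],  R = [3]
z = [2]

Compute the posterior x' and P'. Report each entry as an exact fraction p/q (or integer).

x' = [-91/358, 181/358]
P' = [1029/358 597/358; 597/358 457/358]

x̄ = F·x = [-1, 1]
P̄ = F·P·Fᵀ + Q = [25 -13; -13 11]
y = z − H·x̄ = [-3]
S = H·P̄·Hᵀ + R = [358]
K = P̄·Hᵀ·S⁻¹ = [-89/358; 59/358]
x' = x̄ + K·y = [-91/358, 181/358]
P' = (I − K·H)·P̄ = [1029/358 597/358; 597/358 457/358]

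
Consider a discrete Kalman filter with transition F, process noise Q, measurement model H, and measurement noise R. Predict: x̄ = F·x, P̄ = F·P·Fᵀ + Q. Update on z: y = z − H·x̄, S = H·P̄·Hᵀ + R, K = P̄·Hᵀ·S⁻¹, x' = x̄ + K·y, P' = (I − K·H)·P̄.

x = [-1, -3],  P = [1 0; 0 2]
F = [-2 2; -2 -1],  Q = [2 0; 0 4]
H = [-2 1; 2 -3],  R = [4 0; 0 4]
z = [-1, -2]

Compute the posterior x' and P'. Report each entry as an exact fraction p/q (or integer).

x' = [102/97, 575/388]
P' = [182/97 140/97; 140/97 145/97]

x̄ = F·x = [-4, 5]
P̄ = F·P·Fᵀ + Q = [14 0; 0 10]
y = z − H·x̄ = [-14, 21]
S = H·P̄·Hᵀ + R = [70 -86; -86 150]
K = P̄·Hᵀ·S⁻¹ = [-56/97 -14/97; -135/388 -155/388]
x' = x̄ + K·y = [102/97, 575/388]
P' = (I − K·H)·P̄ = [182/97 140/97; 140/97 145/97]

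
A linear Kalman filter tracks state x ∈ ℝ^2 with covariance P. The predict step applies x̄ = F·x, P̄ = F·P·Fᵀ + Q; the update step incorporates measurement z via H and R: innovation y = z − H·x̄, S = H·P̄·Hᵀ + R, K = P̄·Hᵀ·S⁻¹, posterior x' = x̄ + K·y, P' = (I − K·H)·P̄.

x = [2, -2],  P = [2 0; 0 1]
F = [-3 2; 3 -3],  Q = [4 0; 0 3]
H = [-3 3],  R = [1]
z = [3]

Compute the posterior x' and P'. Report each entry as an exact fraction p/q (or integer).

x' = [80/937, 1038/937]
P' = [1862/937 1812/937; 1812/937 1866/937]

x̄ = F·x = [-10, 12]
P̄ = F·P·Fᵀ + Q = [26 -24; -24 30]
y = z − H·x̄ = [-63]
S = H·P̄·Hᵀ + R = [937]
K = P̄·Hᵀ·S⁻¹ = [-150/937; 162/937]
x' = x̄ + K·y = [80/937, 1038/937]
P' = (I − K·H)·P̄ = [1862/937 1812/937; 1812/937 1866/937]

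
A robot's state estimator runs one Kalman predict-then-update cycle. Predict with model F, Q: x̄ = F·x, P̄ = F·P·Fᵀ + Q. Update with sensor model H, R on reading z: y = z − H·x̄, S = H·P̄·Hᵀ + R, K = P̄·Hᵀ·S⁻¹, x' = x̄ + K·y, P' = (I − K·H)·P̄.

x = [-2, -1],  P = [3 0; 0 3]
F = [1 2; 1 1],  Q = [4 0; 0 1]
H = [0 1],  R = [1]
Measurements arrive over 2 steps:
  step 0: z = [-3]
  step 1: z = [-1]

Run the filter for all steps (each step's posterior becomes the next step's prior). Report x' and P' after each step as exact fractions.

step 0: x' = [-4, -3], P' = [71/8 9/8; 9/8 7/8]
step 1: x' = [-4, -10/7], P' = [55/8 1; 1 13/14]

step 0: x̄ = F·x = [-4, -3]
step 0: P̄ = F·P·Fᵀ + Q = [19 9; 9 7]
step 0: y = z − H·x̄ = [0]
step 0: S = H·P̄·Hᵀ + R = [8]
step 0: K = P̄·Hᵀ·S⁻¹ = [9/8; 7/8]
step 0: x' = x̄ + K·y = [-4, -3]
step 0: P' = (I − K·H)·P̄ = [71/8 9/8; 9/8 7/8]
step 1: x̄ = F·x = [-10, -7]
step 1: P̄ = F·P·Fᵀ + Q = [167/8 14; 14 13]
step 1: y = z − H·x̄ = [6]
step 1: S = H·P̄·Hᵀ + R = [14]
step 1: K = P̄·Hᵀ·S⁻¹ = [1; 13/14]
step 1: x' = x̄ + K·y = [-4, -10/7]
step 1: P' = (I − K·H)·P̄ = [55/8 1; 1 13/14]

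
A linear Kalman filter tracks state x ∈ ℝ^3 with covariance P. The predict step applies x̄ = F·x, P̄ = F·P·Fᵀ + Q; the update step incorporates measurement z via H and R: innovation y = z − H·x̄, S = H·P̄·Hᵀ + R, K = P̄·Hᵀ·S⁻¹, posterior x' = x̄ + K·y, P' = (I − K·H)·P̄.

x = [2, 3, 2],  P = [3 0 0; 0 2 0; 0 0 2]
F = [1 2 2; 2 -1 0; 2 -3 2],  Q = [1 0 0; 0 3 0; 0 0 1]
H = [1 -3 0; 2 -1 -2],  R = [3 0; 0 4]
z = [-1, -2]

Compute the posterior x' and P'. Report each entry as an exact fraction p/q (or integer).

x̄ = F·x = [12, 1, -1]
P̄ = F·P·Fᵀ + Q = [20 2 2; 2 17 18; 2 18 39]
y = z − H·x̄ = [-10, -27]
S = H·P̄·Hᵀ + R = [164 181; 181 305]
K = P̄·Hᵀ·S⁻¹ = [-628/5753 1014/5753; -6076/17259 833/17259; 24/523 -172/523]
x' = x̄ + K·y = [4358/523, 5048/1569, 3881/523]
P' = (I − K·H)·P̄ = [89376/5753 30420/5753 6558/523; 30420/5753 36496/17259 2162/523; 6558/523 2162/523 5821/523]

x' = [4358/523, 5048/1569, 3881/523]
P' = [89376/5753 30420/5753 6558/523; 30420/5753 36496/17259 2162/523; 6558/523 2162/523 5821/523]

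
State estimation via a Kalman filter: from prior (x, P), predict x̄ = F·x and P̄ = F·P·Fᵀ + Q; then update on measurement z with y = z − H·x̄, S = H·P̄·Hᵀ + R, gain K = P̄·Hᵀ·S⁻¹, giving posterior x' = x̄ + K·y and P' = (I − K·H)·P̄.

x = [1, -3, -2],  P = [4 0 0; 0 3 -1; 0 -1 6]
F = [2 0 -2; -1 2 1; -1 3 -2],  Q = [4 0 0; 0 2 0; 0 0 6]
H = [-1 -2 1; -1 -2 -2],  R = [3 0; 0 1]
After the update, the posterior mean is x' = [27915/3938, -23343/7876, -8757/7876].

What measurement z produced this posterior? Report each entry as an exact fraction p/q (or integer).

x̄ = F·x = [6, -9, -6]
P̄ = F·P·Fᵀ + Q = [44 -16 22; -16 20 11; 22 11 73]
S = H·P̄·Hᵀ + R = [48 -42; -42 529]
K = P̄·Hᵀ·S⁻¹ = [1469/11814 -189/1969; -8809/23628 -459/3938; 7361/23628 -1317/3938]
x' − x̄ = [4287/3938, 47541/7876, 38499/7876] = K·y
y = (KᵀK)⁻¹·Kᵀ·(x' − x̄) = [-9, -23]
z = y + H·x̄ = [-9, -23] + [6, 24] = [-3, 1]

z = [-3, 1]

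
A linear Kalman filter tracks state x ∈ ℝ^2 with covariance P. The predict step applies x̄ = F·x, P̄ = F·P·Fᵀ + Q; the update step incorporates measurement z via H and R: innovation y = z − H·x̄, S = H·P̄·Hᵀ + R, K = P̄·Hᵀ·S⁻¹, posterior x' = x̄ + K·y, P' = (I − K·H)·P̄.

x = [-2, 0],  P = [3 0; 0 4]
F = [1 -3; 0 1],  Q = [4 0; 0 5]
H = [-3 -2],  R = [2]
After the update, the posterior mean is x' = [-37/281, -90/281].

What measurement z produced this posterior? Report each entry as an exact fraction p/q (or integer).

z = [1]

x̄ = F·x = [-2, 0]
P̄ = F·P·Fᵀ + Q = [43 -12; -12 9]
S = H·P̄·Hᵀ + R = [281]
K = P̄·Hᵀ·S⁻¹ = [-105/281; 18/281]
x' − x̄ = [525/281, -90/281] = K·y
y = (KᵀK)⁻¹·Kᵀ·(x' − x̄) = [-5]
z = y + H·x̄ = [-5] + [6] = [1]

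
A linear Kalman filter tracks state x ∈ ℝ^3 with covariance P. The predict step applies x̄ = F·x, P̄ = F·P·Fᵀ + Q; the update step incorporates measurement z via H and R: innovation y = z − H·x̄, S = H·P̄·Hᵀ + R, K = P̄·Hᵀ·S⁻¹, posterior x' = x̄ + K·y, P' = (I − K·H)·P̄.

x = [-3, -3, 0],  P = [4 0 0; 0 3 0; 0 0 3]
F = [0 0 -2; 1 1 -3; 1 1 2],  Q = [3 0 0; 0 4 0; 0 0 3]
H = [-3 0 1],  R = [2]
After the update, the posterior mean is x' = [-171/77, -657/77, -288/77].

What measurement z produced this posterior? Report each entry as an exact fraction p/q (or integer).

z = [3]

x̄ = F·x = [0, -6, -6]
P̄ = F·P·Fᵀ + Q = [15 18 -12; 18 38 -11; -12 -11 22]
S = H·P̄·Hᵀ + R = [231]
K = P̄·Hᵀ·S⁻¹ = [-19/77; -65/231; 58/231]
x' − x̄ = [-171/77, -195/77, 174/77] = K·y
y = (KᵀK)⁻¹·Kᵀ·(x' − x̄) = [9]
z = y + H·x̄ = [9] + [-6] = [3]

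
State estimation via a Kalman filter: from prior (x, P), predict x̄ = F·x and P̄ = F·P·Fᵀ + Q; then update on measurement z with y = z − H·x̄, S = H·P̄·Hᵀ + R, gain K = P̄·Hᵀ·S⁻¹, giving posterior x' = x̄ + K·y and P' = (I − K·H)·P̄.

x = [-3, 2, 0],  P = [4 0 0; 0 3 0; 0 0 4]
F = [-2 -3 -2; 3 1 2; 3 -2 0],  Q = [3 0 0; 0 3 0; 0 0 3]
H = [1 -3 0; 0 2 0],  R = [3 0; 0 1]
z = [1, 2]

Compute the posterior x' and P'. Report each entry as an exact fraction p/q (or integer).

x' = [3412/2119, 3769/6357, -3259/2119]
P' = [8427/2119 1146/2119 9414/2119; 1146/2119 1369/6357 1674/2119; 9414/2119 1674/2119 47733/2119]

x̄ = F·x = [0, -7, -13]
P̄ = F·P·Fᵀ + Q = [62 -49 -6; -49 58 30; -6 30 51]
y = z − H·x̄ = [-20, 16]
S = H·P̄·Hᵀ + R = [881 -446; -446 233]
K = P̄·Hᵀ·S⁻¹ = [1663/2119 2292/2119; -223/6357 2738/6357; 1464/2119 3348/2119]
x' = x̄ + K·y = [3412/2119, 3769/6357, -3259/2119]
P' = (I − K·H)·P̄ = [8427/2119 1146/2119 9414/2119; 1146/2119 1369/6357 1674/2119; 9414/2119 1674/2119 47733/2119]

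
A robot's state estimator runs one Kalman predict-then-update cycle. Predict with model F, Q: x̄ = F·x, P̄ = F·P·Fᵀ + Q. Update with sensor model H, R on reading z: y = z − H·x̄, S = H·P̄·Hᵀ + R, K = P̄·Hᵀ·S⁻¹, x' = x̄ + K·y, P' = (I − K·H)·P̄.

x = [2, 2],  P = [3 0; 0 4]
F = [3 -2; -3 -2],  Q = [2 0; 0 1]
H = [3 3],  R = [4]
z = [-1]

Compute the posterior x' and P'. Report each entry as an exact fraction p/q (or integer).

x̄ = F·x = [2, -10]
P̄ = F·P·Fᵀ + Q = [45 -11; -11 44]
y = z − H·x̄ = [23]
S = H·P̄·Hᵀ + R = [607]
K = P̄·Hᵀ·S⁻¹ = [102/607; 99/607]
x' = x̄ + K·y = [3560/607, -3793/607]
P' = (I − K·H)·P̄ = [16911/607 -16775/607; -16775/607 16907/607]

x' = [3560/607, -3793/607]
P' = [16911/607 -16775/607; -16775/607 16907/607]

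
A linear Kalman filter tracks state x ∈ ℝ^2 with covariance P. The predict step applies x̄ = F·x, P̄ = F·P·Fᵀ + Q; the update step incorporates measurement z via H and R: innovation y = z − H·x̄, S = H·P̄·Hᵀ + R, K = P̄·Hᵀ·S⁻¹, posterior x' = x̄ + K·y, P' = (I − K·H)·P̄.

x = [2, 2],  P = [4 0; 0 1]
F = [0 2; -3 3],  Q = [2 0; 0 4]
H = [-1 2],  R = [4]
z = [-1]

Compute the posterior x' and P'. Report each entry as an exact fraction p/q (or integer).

x' = [373/91, 138/91]
P' = [528/91 270/91; 270/91 227/91]

x̄ = F·x = [4, 0]
P̄ = F·P·Fᵀ + Q = [6 6; 6 49]
y = z − H·x̄ = [3]
S = H·P̄·Hᵀ + R = [182]
K = P̄·Hᵀ·S⁻¹ = [3/91; 46/91]
x' = x̄ + K·y = [373/91, 138/91]
P' = (I − K·H)·P̄ = [528/91 270/91; 270/91 227/91]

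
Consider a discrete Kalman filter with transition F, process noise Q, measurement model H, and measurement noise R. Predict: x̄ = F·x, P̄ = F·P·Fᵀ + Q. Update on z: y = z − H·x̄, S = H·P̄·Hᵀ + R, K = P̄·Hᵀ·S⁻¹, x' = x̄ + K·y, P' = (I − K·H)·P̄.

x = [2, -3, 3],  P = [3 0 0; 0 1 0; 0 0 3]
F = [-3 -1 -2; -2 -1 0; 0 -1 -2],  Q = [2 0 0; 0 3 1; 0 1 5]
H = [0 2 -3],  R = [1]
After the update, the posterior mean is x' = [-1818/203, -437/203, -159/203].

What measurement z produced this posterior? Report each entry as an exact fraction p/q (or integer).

z = [-2]

x̄ = F·x = [-9, -1, -3]
P̄ = F·P·Fᵀ + Q = [42 19 13; 19 16 2; 13 2 18]
S = H·P̄·Hᵀ + R = [203]
K = P̄·Hᵀ·S⁻¹ = [-1/203; 26/203; -50/203]
x' − x̄ = [9/203, -234/203, 450/203] = K·y
y = (KᵀK)⁻¹·Kᵀ·(x' − x̄) = [-9]
z = y + H·x̄ = [-9] + [7] = [-2]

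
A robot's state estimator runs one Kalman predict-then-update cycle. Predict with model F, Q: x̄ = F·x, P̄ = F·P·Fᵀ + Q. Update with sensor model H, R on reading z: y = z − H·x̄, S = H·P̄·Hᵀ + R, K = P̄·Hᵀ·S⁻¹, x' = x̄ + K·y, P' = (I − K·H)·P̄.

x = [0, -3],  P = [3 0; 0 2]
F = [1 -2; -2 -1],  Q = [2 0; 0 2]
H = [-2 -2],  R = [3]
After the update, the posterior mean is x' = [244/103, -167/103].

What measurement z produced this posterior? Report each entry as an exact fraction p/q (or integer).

x̄ = F·x = [6, 3]
P̄ = F·P·Fᵀ + Q = [13 -2; -2 16]
S = H·P̄·Hᵀ + R = [103]
K = P̄·Hᵀ·S⁻¹ = [-22/103; -28/103]
x' − x̄ = [-374/103, -476/103] = K·y
y = (KᵀK)⁻¹·Kᵀ·(x' − x̄) = [17]
z = y + H·x̄ = [17] + [-18] = [-1]

z = [-1]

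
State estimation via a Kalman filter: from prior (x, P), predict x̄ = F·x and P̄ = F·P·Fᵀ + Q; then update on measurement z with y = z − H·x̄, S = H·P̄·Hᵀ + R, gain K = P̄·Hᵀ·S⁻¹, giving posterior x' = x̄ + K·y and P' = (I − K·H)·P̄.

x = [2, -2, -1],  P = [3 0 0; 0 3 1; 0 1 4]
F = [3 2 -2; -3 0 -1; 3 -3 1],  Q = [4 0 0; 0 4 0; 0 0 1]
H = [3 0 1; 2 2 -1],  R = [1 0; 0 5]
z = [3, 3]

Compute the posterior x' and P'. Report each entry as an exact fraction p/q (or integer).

x' = [24256/85963, 186157/85963, 188717/85963]
P' = [182307/171926 -192528/85963 -499863/171926; -192528/85963 520142/85963 561743/85963; -499863/171926 561743/85963 1530031/171926]

x̄ = F·x = [4, -5, 11]
P̄ = F·P·Fᵀ + Q = [51 -21 9; -21 35 -28; 9 -28 53]
y = z − H·x̄ = [-20, 16]
S = H·P̄·Hᵀ + R = [567 62; 62 310]
K = P̄·Hᵀ·S⁻¹ = [759/2773 18873/171926; -511/2773 18697/85963; 491/2773 -56557/171926]
x' = x̄ + K·y = [24256/85963, 186157/85963, 188717/85963]
P' = (I − K·H)·P̄ = [182307/171926 -192528/85963 -499863/171926; -192528/85963 520142/85963 561743/85963; -499863/171926 561743/85963 1530031/171926]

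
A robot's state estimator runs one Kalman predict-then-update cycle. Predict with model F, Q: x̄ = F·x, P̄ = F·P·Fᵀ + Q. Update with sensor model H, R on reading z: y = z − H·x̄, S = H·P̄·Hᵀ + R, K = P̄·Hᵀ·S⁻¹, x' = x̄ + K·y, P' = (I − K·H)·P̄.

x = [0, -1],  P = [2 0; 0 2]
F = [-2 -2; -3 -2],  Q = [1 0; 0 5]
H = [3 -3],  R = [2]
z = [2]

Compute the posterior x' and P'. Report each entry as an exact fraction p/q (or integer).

x' = [65/37, 41/37]
P' = [1177/74 1183/74; 1183/74 1205/74]

x̄ = F·x = [2, 2]
P̄ = F·P·Fᵀ + Q = [17 20; 20 31]
y = z − H·x̄ = [2]
S = H·P̄·Hᵀ + R = [74]
K = P̄·Hᵀ·S⁻¹ = [-9/74; -33/74]
x' = x̄ + K·y = [65/37, 41/37]
P' = (I − K·H)·P̄ = [1177/74 1183/74; 1183/74 1205/74]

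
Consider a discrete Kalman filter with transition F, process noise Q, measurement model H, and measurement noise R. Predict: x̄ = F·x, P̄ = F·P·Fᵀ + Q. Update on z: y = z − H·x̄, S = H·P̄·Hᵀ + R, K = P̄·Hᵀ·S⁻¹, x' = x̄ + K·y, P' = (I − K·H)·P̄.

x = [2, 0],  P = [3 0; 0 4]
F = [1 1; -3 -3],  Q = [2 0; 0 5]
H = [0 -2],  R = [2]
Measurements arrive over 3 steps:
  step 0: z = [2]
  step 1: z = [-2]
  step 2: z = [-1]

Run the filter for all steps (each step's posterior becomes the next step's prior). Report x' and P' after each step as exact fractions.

step 0: x' = [64/137, -142/137], P' = [351/137 -21/137; -21/137 68/137]
step 1: x' = [-3120/8293, 8390/8293], P' = [20733/8293 -1131/8293; -1131/8293 4078/8293]
step 2: x' = [-9677/497105, 228596/497105], P' = [1242249/497105 -67647/497105; -67647/497105 244406/497105]

step 0: x̄ = F·x = [2, -6]
step 0: P̄ = F·P·Fᵀ + Q = [9 -21; -21 68]
step 0: y = z − H·x̄ = [-10]
step 0: S = H·P̄·Hᵀ + R = [274]
step 0: K = P̄·Hᵀ·S⁻¹ = [21/137; -68/137]
step 0: x' = x̄ + K·y = [64/137, -142/137]
step 0: P' = (I − K·H)·P̄ = [351/137 -21/137; -21/137 68/137]
step 1: x̄ = F·x = [-78/137, 234/137]
step 1: P̄ = F·P·Fᵀ + Q = [651/137 -1131/137; -1131/137 4078/137]
step 1: y = z − H·x̄ = [194/137]
step 1: S = H·P̄·Hᵀ + R = [16586/137]
step 1: K = P̄·Hᵀ·S⁻¹ = [1131/8293; -4078/8293]
step 1: x' = x̄ + K·y = [-3120/8293, 8390/8293]
step 1: P' = (I − K·H)·P̄ = [20733/8293 -1131/8293; -1131/8293 4078/8293]
step 2: x̄ = F·x = [5270/8293, -15810/8293]
step 2: P̄ = F·P·Fᵀ + Q = [39135/8293 -67647/8293; -67647/8293 244406/8293]
step 2: y = z − H·x̄ = [-39913/8293]
step 2: S = H·P̄·Hᵀ + R = [994210/8293]
step 2: K = P̄·Hᵀ·S⁻¹ = [67647/497105; -244406/497105]
step 2: x' = x̄ + K·y = [-9677/497105, 228596/497105]
step 2: P' = (I − K·H)·P̄ = [1242249/497105 -67647/497105; -67647/497105 244406/497105]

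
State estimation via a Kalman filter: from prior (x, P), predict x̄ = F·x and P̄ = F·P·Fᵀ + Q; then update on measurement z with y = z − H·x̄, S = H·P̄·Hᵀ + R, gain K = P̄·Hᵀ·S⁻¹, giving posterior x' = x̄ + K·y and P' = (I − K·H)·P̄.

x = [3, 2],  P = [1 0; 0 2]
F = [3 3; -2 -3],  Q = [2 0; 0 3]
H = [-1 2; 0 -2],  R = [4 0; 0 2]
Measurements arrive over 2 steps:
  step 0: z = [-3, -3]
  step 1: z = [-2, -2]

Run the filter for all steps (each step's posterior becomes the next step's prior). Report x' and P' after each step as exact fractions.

step 0: x' = [2859/727, 663/727], P' = [1904/727 202/727; 202/727 249/727]
step 1: x' = [1215972/474353, 249949/474353], P' = [1337792/474353 139874/474353; 139874/474353 161175/474353]

step 0: x̄ = F·x = [15, -12]
step 0: P̄ = F·P·Fᵀ + Q = [29 -24; -24 25]
step 0: y = z − H·x̄ = [36, -27]
step 0: S = H·P̄·Hᵀ + R = [229 -148; -148 102]
step 0: K = P̄·Hᵀ·S⁻¹ = [-375/727 -202/727; 74/727 -249/727]
step 0: x' = x̄ + K·y = [2859/727, 663/727]
step 0: P' = (I − K·H)·P̄ = [1904/727 202/727; 202/727 249/727]
step 1: x̄ = F·x = [10566/727, -7707/727]
step 1: P̄ = F·P·Fᵀ + Q = [24467/727 -16695/727; -16695/727 14462/727]
step 1: y = z − H·x̄ = [24526/727, -16868/727]
step 1: S = H·P̄·Hᵀ + R = [152003/727 -91238/727; -91238/727 59302/727]
step 1: K = P̄·Hᵀ·S⁻¹ = [-264511/474353 -139874/474353; 45619/474353 -161175/474353]
step 1: x' = x̄ + K·y = [1215972/474353, 249949/474353]
step 1: P' = (I − K·H)·P̄ = [1337792/474353 139874/474353; 139874/474353 161175/474353]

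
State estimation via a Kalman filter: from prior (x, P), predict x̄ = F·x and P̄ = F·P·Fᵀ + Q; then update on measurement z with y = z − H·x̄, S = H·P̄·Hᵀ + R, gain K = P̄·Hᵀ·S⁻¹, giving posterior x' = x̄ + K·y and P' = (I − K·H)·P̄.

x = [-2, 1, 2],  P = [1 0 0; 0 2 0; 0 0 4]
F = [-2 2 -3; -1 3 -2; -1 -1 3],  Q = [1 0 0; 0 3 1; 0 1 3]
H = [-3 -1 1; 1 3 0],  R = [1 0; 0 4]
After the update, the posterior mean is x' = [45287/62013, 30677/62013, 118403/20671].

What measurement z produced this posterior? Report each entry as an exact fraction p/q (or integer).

x̄ = F·x = [0, 1, 7]
P̄ = F·P·Fᵀ + Q = [49 38 -38; 38 38 -28; -38 -28 42]
S = H·P̄·Hᵀ + R = [1034 -763; -763 623]
K = P̄·Hᵀ·S⁻¹ = [-2080/8859 -1607/62013; 548/8859 19828/62013; 1026/2953 4748/20671]
x' − x̄ = [45287/62013, -31336/62013, -26294/20671] = K·y
y = (KᵀK)⁻¹·Kᵀ·(x' − x̄) = [-3, -1]
z = y + H·x̄ = [-3, -1] + [6, 3] = [3, 2]

z = [3, 2]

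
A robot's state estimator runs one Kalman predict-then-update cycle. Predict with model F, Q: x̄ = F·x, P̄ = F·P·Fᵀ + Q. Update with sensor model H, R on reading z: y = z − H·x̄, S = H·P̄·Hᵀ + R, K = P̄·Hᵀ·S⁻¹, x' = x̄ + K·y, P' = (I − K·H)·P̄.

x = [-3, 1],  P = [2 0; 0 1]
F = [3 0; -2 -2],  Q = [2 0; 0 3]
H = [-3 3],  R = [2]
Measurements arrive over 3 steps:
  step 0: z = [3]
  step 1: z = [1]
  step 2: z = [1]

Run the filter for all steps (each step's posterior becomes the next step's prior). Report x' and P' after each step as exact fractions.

step 0: x̄ = F·x = [-9, 4]
step 0: P̄ = F·P·Fᵀ + Q = [20 -12; -12 15]
step 0: y = z − H·x̄ = [-36]
step 0: S = H·P̄·Hᵀ + R = [533]
step 0: K = P̄·Hᵀ·S⁻¹ = [-96/533; 81/533]
step 0: x' = x̄ + K·y = [-1341/533, -784/533]
step 0: P' = (I − K·H)·P̄ = [1444/533 1380/533; 1380/533 1434/533]
step 1: x̄ = F·x = [-4023/533, 4250/533]
step 1: P̄ = F·P·Fᵀ + Q = [14062/533 -16944/533; -16944/533 24151/533]
step 1: y = z − H·x̄ = [-24286/533]
step 1: S = H·P̄·Hᵀ + R = [649975/533]
step 1: K = P̄·Hᵀ·S⁻¹ = [-93018/649975; 24657/129995]
step 1: x' = x̄ + K·y = [-667569/649975, -86944/129995]
step 1: P' = (I − K·H)·P̄ = [914822/649975 170562/129995; 170562/129995 37400/25999]
step 2: x̄ = F·x = [-2002707/649975, 2204578/649975]
step 2: P̄ = F·P·Fᵀ + Q = [9533348/649975 -10605792/649975; -10605792/649975 16171693/649975]
step 2: y = z − H·x̄ = [-2394376/129995]
step 2: S = H·P̄·Hᵀ + R = [16941983/25999]
step 2: K = P̄·Hᵀ·S⁻¹ = [-12083484/84709915; 16066491/84709915]
step 2: x' = x̄ + K·y = [-192216003/423549575, -43051558/423549575]
step 2: P' = (I − K·H)·P̄ = [596301172/423549575 556022892/423549575; 556022892/423549575 609577862/423549575]

step 0: x' = [-1341/533, -784/533], P' = [1444/533 1380/533; 1380/533 1434/533]
step 1: x' = [-667569/649975, -86944/129995], P' = [914822/649975 170562/129995; 170562/129995 37400/25999]
step 2: x' = [-192216003/423549575, -43051558/423549575], P' = [596301172/423549575 556022892/423549575; 556022892/423549575 609577862/423549575]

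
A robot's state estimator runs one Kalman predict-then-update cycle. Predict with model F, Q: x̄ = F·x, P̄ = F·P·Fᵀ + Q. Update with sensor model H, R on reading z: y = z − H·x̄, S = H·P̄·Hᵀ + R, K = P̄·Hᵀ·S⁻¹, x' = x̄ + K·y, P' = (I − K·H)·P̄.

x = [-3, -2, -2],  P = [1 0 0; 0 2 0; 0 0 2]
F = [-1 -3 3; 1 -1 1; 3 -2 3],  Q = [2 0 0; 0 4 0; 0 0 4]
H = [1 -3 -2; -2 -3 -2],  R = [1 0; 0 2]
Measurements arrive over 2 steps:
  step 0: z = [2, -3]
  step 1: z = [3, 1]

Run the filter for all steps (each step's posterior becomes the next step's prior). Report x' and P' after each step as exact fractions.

step 0: x' = [128307/71237, 100893/71237, -167179/71237], P' = [23352/71237 -842/71237 1350/71237; -842/71237 131022/71237 -193150/71237; 1350/71237 -193150/71237 296484/71237]
step 1: x' = [848531133/1933778101, -2941232335/1933778101, 2290399858/1933778101], P' = [629407625/1933778101 -77218543/1933778101 120792490/1933778101; -77218543/1933778101 3144773527/1933778101 -4609364490/1933778101; 120792490/1933778101 -4609364490/1933778101 7072774216/1933778101]

step 0: x̄ = F·x = [3, -3, -11]
step 0: P̄ = F·P·Fᵀ + Q = [39 11 27; 11 9 13; 27 13 39]
step 0: y = z − H·x̄ = [-32, -28]
step 0: S = H·P̄·Hᵀ + R = [259 402; 402 899]
step 0: K = P̄·Hᵀ·S⁻¹ = [23178/71237 -23439/71237; -7608/71237 -2541/71237; -12168/71237 -8109/71237]
step 0: x' = x̄ + K·y = [128307/71237, 100893/71237, -167179/71237]
step 0: P' = (I − K·H)·P̄ = [23352/71237 -842/71237 1350/71237; -842/71237 131022/71237 -193150/71237; 1350/71237 -193150/71237 296484/71237]
step 1: x̄ = F·x = [-932523/71237, -139765/71237, -318402/71237]
step 1: P̄ = F·P·Fᵀ + Q = [7476928/71237 2422450/71237 6295676/71237; 2422450/71237 1126490/71237 2199612/71237; 6295676/71237 2199612/71237 6039764/71237]
step 1: y = z − H·x̄ = [90135/71237, -2849908/71237]
step 1: S = H·P̄·Hᵀ + R = [28523571/71237 65597656/71237; 65597656/71237 170177804/71237]
step 1: K = P̄·Hᵀ·S⁻¹ = [619478274/1933778101 -1268744601/3867556202; -292810144/1933778101 -61154515/3867556202; -196662472/1933778101 -279519971/1933778101]
step 1: x' = x̄ + K·y = [848531133/1933778101, -2941232335/1933778101, 2290399858/1933778101]
step 1: P' = (I − K·H)·P̄ = [629407625/1933778101 -77218543/1933778101 120792490/1933778101; -77218543/1933778101 3144773527/1933778101 -4609364490/1933778101; 120792490/1933778101 -4609364490/1933778101 7072774216/1933778101]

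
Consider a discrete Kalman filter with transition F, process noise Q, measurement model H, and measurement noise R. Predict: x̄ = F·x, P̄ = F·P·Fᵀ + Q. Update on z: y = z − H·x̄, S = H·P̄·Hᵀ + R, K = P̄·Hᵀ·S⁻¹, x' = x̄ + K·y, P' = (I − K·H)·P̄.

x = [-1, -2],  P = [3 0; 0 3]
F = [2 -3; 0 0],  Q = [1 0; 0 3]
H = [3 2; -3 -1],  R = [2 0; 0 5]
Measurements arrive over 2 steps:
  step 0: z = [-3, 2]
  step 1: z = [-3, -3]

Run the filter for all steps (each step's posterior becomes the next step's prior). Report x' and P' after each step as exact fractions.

step 0: x' = [-584/919, -807/1838], P' = [760/919 -1080/919; -1080/919 3795/1838]
step 1: x' = [1839041/3129529, -5578191/3129529], P' = [2583734/3129529 -3671622/3129529; -3671622/3129529 12905817/6259058]

step 0: x̄ = F·x = [4, 0]
step 0: P̄ = F·P·Fᵀ + Q = [40 0; 0 3]
step 0: y = z − H·x̄ = [-15, 14]
step 0: S = H·P̄·Hᵀ + R = [374 -366; -366 368]
step 0: K = P̄·Hᵀ·S⁻¹ = [60/919 -240/919; 555/1838 537/1838]
step 0: x' = x̄ + K·y = [-584/919, -807/1838]
step 0: P' = (I − K·H)·P̄ = [760/919 -1080/919; -1080/919 3795/1838]
step 1: x̄ = F·x = [85/1838, 0]
step 1: P̄ = F·P·Fᵀ + Q = [67993/1838 0; 0 3]
step 1: y = z − H·x̄ = [-5769/1838, -5259/1838]
step 1: S = H·P̄·Hᵀ + R = [637669/1838 -622965/1838; -622965/1838 626641/1838]
step 1: K = P̄·Hᵀ·S⁻¹ = [203979/3129529 -815916/3129529; 1890951/6259058 1824783/6259058]
step 1: x' = x̄ + K·y = [1839041/3129529, -5578191/3129529]
step 1: P' = (I − K·H)·P̄ = [2583734/3129529 -3671622/3129529; -3671622/3129529 12905817/6259058]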